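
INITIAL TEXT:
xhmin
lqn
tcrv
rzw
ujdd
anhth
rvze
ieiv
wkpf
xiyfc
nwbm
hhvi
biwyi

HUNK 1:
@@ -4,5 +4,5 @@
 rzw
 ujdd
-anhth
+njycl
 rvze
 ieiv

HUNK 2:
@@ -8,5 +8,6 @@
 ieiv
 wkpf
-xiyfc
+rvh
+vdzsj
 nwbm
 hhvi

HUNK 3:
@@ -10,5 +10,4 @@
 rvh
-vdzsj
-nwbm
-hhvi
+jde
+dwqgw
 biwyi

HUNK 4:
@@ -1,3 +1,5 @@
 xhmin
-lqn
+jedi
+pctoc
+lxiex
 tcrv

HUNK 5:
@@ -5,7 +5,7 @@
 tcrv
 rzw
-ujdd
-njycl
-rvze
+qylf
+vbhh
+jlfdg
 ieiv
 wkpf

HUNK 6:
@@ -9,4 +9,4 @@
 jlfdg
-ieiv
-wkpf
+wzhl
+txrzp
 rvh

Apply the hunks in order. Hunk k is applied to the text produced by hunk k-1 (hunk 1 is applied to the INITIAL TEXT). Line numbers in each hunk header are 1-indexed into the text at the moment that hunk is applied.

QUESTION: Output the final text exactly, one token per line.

Answer: xhmin
jedi
pctoc
lxiex
tcrv
rzw
qylf
vbhh
jlfdg
wzhl
txrzp
rvh
jde
dwqgw
biwyi

Derivation:
Hunk 1: at line 4 remove [anhth] add [njycl] -> 13 lines: xhmin lqn tcrv rzw ujdd njycl rvze ieiv wkpf xiyfc nwbm hhvi biwyi
Hunk 2: at line 8 remove [xiyfc] add [rvh,vdzsj] -> 14 lines: xhmin lqn tcrv rzw ujdd njycl rvze ieiv wkpf rvh vdzsj nwbm hhvi biwyi
Hunk 3: at line 10 remove [vdzsj,nwbm,hhvi] add [jde,dwqgw] -> 13 lines: xhmin lqn tcrv rzw ujdd njycl rvze ieiv wkpf rvh jde dwqgw biwyi
Hunk 4: at line 1 remove [lqn] add [jedi,pctoc,lxiex] -> 15 lines: xhmin jedi pctoc lxiex tcrv rzw ujdd njycl rvze ieiv wkpf rvh jde dwqgw biwyi
Hunk 5: at line 5 remove [ujdd,njycl,rvze] add [qylf,vbhh,jlfdg] -> 15 lines: xhmin jedi pctoc lxiex tcrv rzw qylf vbhh jlfdg ieiv wkpf rvh jde dwqgw biwyi
Hunk 6: at line 9 remove [ieiv,wkpf] add [wzhl,txrzp] -> 15 lines: xhmin jedi pctoc lxiex tcrv rzw qylf vbhh jlfdg wzhl txrzp rvh jde dwqgw biwyi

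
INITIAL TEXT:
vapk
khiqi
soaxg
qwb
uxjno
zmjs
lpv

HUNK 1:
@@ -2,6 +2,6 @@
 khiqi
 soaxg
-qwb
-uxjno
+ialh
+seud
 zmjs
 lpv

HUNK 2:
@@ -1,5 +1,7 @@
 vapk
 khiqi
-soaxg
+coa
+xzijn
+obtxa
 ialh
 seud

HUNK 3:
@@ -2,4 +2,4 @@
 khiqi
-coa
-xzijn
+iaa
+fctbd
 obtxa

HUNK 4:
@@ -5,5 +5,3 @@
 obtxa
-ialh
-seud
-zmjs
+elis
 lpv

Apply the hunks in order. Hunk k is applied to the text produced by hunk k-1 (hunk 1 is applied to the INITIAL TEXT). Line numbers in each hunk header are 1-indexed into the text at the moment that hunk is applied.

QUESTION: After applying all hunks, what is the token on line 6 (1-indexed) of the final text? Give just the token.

Answer: elis

Derivation:
Hunk 1: at line 2 remove [qwb,uxjno] add [ialh,seud] -> 7 lines: vapk khiqi soaxg ialh seud zmjs lpv
Hunk 2: at line 1 remove [soaxg] add [coa,xzijn,obtxa] -> 9 lines: vapk khiqi coa xzijn obtxa ialh seud zmjs lpv
Hunk 3: at line 2 remove [coa,xzijn] add [iaa,fctbd] -> 9 lines: vapk khiqi iaa fctbd obtxa ialh seud zmjs lpv
Hunk 4: at line 5 remove [ialh,seud,zmjs] add [elis] -> 7 lines: vapk khiqi iaa fctbd obtxa elis lpv
Final line 6: elis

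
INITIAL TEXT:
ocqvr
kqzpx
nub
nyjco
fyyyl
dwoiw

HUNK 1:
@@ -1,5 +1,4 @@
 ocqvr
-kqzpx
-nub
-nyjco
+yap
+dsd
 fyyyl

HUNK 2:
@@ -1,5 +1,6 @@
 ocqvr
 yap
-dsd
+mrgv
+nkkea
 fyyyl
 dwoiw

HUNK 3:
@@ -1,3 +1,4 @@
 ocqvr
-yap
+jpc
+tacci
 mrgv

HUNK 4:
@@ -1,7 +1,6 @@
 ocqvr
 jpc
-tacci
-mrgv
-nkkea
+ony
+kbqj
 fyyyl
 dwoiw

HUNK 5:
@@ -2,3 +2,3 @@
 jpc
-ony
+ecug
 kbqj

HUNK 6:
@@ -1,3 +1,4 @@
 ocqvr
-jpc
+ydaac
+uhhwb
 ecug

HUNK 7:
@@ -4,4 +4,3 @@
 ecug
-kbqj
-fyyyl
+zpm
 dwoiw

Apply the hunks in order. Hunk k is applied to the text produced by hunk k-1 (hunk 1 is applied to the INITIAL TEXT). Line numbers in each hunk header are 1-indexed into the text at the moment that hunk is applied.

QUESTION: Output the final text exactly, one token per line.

Hunk 1: at line 1 remove [kqzpx,nub,nyjco] add [yap,dsd] -> 5 lines: ocqvr yap dsd fyyyl dwoiw
Hunk 2: at line 1 remove [dsd] add [mrgv,nkkea] -> 6 lines: ocqvr yap mrgv nkkea fyyyl dwoiw
Hunk 3: at line 1 remove [yap] add [jpc,tacci] -> 7 lines: ocqvr jpc tacci mrgv nkkea fyyyl dwoiw
Hunk 4: at line 1 remove [tacci,mrgv,nkkea] add [ony,kbqj] -> 6 lines: ocqvr jpc ony kbqj fyyyl dwoiw
Hunk 5: at line 2 remove [ony] add [ecug] -> 6 lines: ocqvr jpc ecug kbqj fyyyl dwoiw
Hunk 6: at line 1 remove [jpc] add [ydaac,uhhwb] -> 7 lines: ocqvr ydaac uhhwb ecug kbqj fyyyl dwoiw
Hunk 7: at line 4 remove [kbqj,fyyyl] add [zpm] -> 6 lines: ocqvr ydaac uhhwb ecug zpm dwoiw

Answer: ocqvr
ydaac
uhhwb
ecug
zpm
dwoiw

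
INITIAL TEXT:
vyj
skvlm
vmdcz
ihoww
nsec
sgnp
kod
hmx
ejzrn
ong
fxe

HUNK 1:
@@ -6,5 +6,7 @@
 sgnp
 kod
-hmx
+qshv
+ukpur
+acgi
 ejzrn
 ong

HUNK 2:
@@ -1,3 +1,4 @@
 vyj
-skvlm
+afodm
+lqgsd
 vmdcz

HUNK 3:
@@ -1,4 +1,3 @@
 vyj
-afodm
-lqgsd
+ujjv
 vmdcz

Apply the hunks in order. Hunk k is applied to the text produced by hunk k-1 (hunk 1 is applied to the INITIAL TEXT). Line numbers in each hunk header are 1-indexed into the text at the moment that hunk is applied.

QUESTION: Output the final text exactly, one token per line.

Hunk 1: at line 6 remove [hmx] add [qshv,ukpur,acgi] -> 13 lines: vyj skvlm vmdcz ihoww nsec sgnp kod qshv ukpur acgi ejzrn ong fxe
Hunk 2: at line 1 remove [skvlm] add [afodm,lqgsd] -> 14 lines: vyj afodm lqgsd vmdcz ihoww nsec sgnp kod qshv ukpur acgi ejzrn ong fxe
Hunk 3: at line 1 remove [afodm,lqgsd] add [ujjv] -> 13 lines: vyj ujjv vmdcz ihoww nsec sgnp kod qshv ukpur acgi ejzrn ong fxe

Answer: vyj
ujjv
vmdcz
ihoww
nsec
sgnp
kod
qshv
ukpur
acgi
ejzrn
ong
fxe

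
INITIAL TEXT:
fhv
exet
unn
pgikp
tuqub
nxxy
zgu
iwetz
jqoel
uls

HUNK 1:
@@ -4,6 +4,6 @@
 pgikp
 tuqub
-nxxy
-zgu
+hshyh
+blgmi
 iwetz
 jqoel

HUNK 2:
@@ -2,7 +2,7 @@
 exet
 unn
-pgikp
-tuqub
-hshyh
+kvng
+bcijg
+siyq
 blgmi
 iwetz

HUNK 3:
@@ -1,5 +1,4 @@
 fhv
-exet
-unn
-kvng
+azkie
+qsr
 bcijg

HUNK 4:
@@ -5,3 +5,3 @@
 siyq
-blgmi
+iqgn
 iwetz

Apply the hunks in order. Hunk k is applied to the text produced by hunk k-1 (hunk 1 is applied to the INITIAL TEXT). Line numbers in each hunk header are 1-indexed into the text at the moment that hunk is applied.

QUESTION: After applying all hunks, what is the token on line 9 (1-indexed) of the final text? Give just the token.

Hunk 1: at line 4 remove [nxxy,zgu] add [hshyh,blgmi] -> 10 lines: fhv exet unn pgikp tuqub hshyh blgmi iwetz jqoel uls
Hunk 2: at line 2 remove [pgikp,tuqub,hshyh] add [kvng,bcijg,siyq] -> 10 lines: fhv exet unn kvng bcijg siyq blgmi iwetz jqoel uls
Hunk 3: at line 1 remove [exet,unn,kvng] add [azkie,qsr] -> 9 lines: fhv azkie qsr bcijg siyq blgmi iwetz jqoel uls
Hunk 4: at line 5 remove [blgmi] add [iqgn] -> 9 lines: fhv azkie qsr bcijg siyq iqgn iwetz jqoel uls
Final line 9: uls

Answer: uls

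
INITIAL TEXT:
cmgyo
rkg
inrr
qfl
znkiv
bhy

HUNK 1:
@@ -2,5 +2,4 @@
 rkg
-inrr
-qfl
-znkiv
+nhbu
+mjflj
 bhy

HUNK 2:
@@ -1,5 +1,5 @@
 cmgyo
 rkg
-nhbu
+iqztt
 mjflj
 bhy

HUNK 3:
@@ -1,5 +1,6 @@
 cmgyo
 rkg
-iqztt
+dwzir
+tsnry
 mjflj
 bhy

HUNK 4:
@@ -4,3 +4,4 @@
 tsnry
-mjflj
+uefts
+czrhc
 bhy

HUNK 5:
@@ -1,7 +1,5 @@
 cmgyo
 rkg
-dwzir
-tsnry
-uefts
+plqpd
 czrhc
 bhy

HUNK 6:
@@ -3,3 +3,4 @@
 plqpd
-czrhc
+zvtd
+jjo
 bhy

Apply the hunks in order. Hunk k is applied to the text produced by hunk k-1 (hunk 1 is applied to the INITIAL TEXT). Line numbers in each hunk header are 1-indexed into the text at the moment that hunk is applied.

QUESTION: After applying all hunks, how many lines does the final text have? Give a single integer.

Answer: 6

Derivation:
Hunk 1: at line 2 remove [inrr,qfl,znkiv] add [nhbu,mjflj] -> 5 lines: cmgyo rkg nhbu mjflj bhy
Hunk 2: at line 1 remove [nhbu] add [iqztt] -> 5 lines: cmgyo rkg iqztt mjflj bhy
Hunk 3: at line 1 remove [iqztt] add [dwzir,tsnry] -> 6 lines: cmgyo rkg dwzir tsnry mjflj bhy
Hunk 4: at line 4 remove [mjflj] add [uefts,czrhc] -> 7 lines: cmgyo rkg dwzir tsnry uefts czrhc bhy
Hunk 5: at line 1 remove [dwzir,tsnry,uefts] add [plqpd] -> 5 lines: cmgyo rkg plqpd czrhc bhy
Hunk 6: at line 3 remove [czrhc] add [zvtd,jjo] -> 6 lines: cmgyo rkg plqpd zvtd jjo bhy
Final line count: 6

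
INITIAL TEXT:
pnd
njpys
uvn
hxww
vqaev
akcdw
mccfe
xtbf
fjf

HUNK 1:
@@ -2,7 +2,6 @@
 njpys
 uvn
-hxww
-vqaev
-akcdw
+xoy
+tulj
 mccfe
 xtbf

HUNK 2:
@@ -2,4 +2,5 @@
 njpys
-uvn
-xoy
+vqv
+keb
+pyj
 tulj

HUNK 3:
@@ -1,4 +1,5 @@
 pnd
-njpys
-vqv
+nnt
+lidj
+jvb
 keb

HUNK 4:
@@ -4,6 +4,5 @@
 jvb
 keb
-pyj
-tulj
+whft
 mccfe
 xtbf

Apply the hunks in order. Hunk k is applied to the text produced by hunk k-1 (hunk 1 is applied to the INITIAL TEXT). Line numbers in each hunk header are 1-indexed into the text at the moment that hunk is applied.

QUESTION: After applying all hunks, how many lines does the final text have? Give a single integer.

Hunk 1: at line 2 remove [hxww,vqaev,akcdw] add [xoy,tulj] -> 8 lines: pnd njpys uvn xoy tulj mccfe xtbf fjf
Hunk 2: at line 2 remove [uvn,xoy] add [vqv,keb,pyj] -> 9 lines: pnd njpys vqv keb pyj tulj mccfe xtbf fjf
Hunk 3: at line 1 remove [njpys,vqv] add [nnt,lidj,jvb] -> 10 lines: pnd nnt lidj jvb keb pyj tulj mccfe xtbf fjf
Hunk 4: at line 4 remove [pyj,tulj] add [whft] -> 9 lines: pnd nnt lidj jvb keb whft mccfe xtbf fjf
Final line count: 9

Answer: 9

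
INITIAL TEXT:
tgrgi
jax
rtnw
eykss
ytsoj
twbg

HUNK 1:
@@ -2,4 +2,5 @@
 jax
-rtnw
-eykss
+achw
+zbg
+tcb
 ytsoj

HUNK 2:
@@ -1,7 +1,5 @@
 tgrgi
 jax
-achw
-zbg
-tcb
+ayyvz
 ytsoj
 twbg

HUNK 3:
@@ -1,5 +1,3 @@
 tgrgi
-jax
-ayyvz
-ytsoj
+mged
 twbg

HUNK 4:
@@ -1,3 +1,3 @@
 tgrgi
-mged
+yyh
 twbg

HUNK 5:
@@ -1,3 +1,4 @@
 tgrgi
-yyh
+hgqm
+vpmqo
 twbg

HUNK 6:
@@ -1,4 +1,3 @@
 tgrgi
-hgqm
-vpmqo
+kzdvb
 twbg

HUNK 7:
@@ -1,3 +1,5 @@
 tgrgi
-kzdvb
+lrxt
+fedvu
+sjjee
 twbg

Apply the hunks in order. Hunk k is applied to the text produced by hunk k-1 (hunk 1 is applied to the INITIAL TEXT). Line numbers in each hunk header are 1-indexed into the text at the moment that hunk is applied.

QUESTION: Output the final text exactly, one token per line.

Answer: tgrgi
lrxt
fedvu
sjjee
twbg

Derivation:
Hunk 1: at line 2 remove [rtnw,eykss] add [achw,zbg,tcb] -> 7 lines: tgrgi jax achw zbg tcb ytsoj twbg
Hunk 2: at line 1 remove [achw,zbg,tcb] add [ayyvz] -> 5 lines: tgrgi jax ayyvz ytsoj twbg
Hunk 3: at line 1 remove [jax,ayyvz,ytsoj] add [mged] -> 3 lines: tgrgi mged twbg
Hunk 4: at line 1 remove [mged] add [yyh] -> 3 lines: tgrgi yyh twbg
Hunk 5: at line 1 remove [yyh] add [hgqm,vpmqo] -> 4 lines: tgrgi hgqm vpmqo twbg
Hunk 6: at line 1 remove [hgqm,vpmqo] add [kzdvb] -> 3 lines: tgrgi kzdvb twbg
Hunk 7: at line 1 remove [kzdvb] add [lrxt,fedvu,sjjee] -> 5 lines: tgrgi lrxt fedvu sjjee twbg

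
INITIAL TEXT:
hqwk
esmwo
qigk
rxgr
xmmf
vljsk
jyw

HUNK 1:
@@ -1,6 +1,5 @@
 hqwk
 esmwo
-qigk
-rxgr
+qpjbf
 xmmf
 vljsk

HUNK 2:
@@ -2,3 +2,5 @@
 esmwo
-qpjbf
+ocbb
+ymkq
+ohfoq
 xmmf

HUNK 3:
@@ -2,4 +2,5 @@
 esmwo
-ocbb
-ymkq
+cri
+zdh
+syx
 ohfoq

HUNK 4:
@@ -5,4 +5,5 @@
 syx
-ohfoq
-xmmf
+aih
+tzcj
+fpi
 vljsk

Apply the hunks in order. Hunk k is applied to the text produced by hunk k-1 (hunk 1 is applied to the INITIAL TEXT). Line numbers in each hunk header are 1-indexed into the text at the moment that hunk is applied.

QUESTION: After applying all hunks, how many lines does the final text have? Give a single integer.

Hunk 1: at line 1 remove [qigk,rxgr] add [qpjbf] -> 6 lines: hqwk esmwo qpjbf xmmf vljsk jyw
Hunk 2: at line 2 remove [qpjbf] add [ocbb,ymkq,ohfoq] -> 8 lines: hqwk esmwo ocbb ymkq ohfoq xmmf vljsk jyw
Hunk 3: at line 2 remove [ocbb,ymkq] add [cri,zdh,syx] -> 9 lines: hqwk esmwo cri zdh syx ohfoq xmmf vljsk jyw
Hunk 4: at line 5 remove [ohfoq,xmmf] add [aih,tzcj,fpi] -> 10 lines: hqwk esmwo cri zdh syx aih tzcj fpi vljsk jyw
Final line count: 10

Answer: 10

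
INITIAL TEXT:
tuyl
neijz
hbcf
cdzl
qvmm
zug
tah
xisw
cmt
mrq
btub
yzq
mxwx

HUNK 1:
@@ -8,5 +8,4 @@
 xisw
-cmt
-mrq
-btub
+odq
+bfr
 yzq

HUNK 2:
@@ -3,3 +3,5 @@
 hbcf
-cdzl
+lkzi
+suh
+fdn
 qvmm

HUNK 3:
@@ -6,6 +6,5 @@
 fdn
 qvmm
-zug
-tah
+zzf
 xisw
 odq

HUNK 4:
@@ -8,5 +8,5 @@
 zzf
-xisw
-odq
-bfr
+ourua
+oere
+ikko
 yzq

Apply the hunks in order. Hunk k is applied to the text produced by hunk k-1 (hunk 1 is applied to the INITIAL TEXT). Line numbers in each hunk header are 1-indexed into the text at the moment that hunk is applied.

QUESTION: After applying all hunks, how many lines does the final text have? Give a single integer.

Hunk 1: at line 8 remove [cmt,mrq,btub] add [odq,bfr] -> 12 lines: tuyl neijz hbcf cdzl qvmm zug tah xisw odq bfr yzq mxwx
Hunk 2: at line 3 remove [cdzl] add [lkzi,suh,fdn] -> 14 lines: tuyl neijz hbcf lkzi suh fdn qvmm zug tah xisw odq bfr yzq mxwx
Hunk 3: at line 6 remove [zug,tah] add [zzf] -> 13 lines: tuyl neijz hbcf lkzi suh fdn qvmm zzf xisw odq bfr yzq mxwx
Hunk 4: at line 8 remove [xisw,odq,bfr] add [ourua,oere,ikko] -> 13 lines: tuyl neijz hbcf lkzi suh fdn qvmm zzf ourua oere ikko yzq mxwx
Final line count: 13

Answer: 13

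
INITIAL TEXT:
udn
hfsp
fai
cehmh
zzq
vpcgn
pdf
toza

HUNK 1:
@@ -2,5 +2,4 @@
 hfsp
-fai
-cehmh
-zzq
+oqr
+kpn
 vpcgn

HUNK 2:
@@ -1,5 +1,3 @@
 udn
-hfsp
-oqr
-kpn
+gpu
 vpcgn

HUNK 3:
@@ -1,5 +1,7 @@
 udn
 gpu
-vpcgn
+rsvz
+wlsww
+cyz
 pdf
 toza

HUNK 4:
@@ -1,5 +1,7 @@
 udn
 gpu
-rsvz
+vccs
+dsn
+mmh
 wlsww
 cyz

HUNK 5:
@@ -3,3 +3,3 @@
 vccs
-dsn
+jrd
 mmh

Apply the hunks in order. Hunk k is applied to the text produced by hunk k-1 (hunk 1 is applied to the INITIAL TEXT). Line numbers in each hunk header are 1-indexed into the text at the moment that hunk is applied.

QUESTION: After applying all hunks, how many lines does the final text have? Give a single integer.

Hunk 1: at line 2 remove [fai,cehmh,zzq] add [oqr,kpn] -> 7 lines: udn hfsp oqr kpn vpcgn pdf toza
Hunk 2: at line 1 remove [hfsp,oqr,kpn] add [gpu] -> 5 lines: udn gpu vpcgn pdf toza
Hunk 3: at line 1 remove [vpcgn] add [rsvz,wlsww,cyz] -> 7 lines: udn gpu rsvz wlsww cyz pdf toza
Hunk 4: at line 1 remove [rsvz] add [vccs,dsn,mmh] -> 9 lines: udn gpu vccs dsn mmh wlsww cyz pdf toza
Hunk 5: at line 3 remove [dsn] add [jrd] -> 9 lines: udn gpu vccs jrd mmh wlsww cyz pdf toza
Final line count: 9

Answer: 9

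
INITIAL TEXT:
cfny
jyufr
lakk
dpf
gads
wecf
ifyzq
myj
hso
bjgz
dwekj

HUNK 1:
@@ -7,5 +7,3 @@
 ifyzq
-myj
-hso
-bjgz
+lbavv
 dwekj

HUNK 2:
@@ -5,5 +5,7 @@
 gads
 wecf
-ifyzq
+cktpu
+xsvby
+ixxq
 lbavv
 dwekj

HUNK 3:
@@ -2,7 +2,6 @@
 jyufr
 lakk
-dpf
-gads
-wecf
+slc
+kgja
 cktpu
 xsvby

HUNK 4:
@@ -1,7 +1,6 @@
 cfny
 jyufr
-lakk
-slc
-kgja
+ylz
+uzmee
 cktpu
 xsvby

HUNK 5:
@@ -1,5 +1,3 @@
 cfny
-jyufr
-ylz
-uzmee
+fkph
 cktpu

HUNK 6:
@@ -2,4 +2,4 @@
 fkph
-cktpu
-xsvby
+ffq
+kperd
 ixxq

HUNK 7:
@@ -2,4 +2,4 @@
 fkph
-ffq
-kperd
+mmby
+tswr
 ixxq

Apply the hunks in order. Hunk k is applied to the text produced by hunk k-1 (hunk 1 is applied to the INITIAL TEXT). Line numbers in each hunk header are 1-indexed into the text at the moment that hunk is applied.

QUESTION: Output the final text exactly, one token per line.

Answer: cfny
fkph
mmby
tswr
ixxq
lbavv
dwekj

Derivation:
Hunk 1: at line 7 remove [myj,hso,bjgz] add [lbavv] -> 9 lines: cfny jyufr lakk dpf gads wecf ifyzq lbavv dwekj
Hunk 2: at line 5 remove [ifyzq] add [cktpu,xsvby,ixxq] -> 11 lines: cfny jyufr lakk dpf gads wecf cktpu xsvby ixxq lbavv dwekj
Hunk 3: at line 2 remove [dpf,gads,wecf] add [slc,kgja] -> 10 lines: cfny jyufr lakk slc kgja cktpu xsvby ixxq lbavv dwekj
Hunk 4: at line 1 remove [lakk,slc,kgja] add [ylz,uzmee] -> 9 lines: cfny jyufr ylz uzmee cktpu xsvby ixxq lbavv dwekj
Hunk 5: at line 1 remove [jyufr,ylz,uzmee] add [fkph] -> 7 lines: cfny fkph cktpu xsvby ixxq lbavv dwekj
Hunk 6: at line 2 remove [cktpu,xsvby] add [ffq,kperd] -> 7 lines: cfny fkph ffq kperd ixxq lbavv dwekj
Hunk 7: at line 2 remove [ffq,kperd] add [mmby,tswr] -> 7 lines: cfny fkph mmby tswr ixxq lbavv dwekj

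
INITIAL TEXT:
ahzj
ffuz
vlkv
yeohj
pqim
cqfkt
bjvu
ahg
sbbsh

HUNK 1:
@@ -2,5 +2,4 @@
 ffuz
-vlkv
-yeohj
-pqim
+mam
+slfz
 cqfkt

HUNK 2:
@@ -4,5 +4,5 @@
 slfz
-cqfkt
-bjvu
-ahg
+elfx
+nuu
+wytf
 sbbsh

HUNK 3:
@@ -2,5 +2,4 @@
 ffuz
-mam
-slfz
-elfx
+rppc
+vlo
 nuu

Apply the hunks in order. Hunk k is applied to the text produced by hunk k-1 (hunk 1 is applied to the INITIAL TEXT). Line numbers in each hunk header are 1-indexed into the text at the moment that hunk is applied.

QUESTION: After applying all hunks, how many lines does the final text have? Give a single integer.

Hunk 1: at line 2 remove [vlkv,yeohj,pqim] add [mam,slfz] -> 8 lines: ahzj ffuz mam slfz cqfkt bjvu ahg sbbsh
Hunk 2: at line 4 remove [cqfkt,bjvu,ahg] add [elfx,nuu,wytf] -> 8 lines: ahzj ffuz mam slfz elfx nuu wytf sbbsh
Hunk 3: at line 2 remove [mam,slfz,elfx] add [rppc,vlo] -> 7 lines: ahzj ffuz rppc vlo nuu wytf sbbsh
Final line count: 7

Answer: 7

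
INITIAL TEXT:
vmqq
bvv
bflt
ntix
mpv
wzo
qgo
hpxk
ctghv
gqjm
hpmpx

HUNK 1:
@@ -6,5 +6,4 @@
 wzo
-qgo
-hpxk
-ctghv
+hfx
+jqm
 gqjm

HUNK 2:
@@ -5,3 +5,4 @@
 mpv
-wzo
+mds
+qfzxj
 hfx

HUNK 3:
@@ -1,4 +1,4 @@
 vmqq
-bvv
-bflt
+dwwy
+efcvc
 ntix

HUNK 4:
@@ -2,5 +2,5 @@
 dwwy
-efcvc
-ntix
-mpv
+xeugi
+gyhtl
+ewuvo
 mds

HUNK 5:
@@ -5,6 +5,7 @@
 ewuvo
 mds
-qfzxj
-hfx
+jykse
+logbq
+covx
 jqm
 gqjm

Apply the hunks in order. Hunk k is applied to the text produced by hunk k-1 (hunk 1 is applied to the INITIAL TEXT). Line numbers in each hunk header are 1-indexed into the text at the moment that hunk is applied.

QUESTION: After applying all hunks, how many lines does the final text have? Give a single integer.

Hunk 1: at line 6 remove [qgo,hpxk,ctghv] add [hfx,jqm] -> 10 lines: vmqq bvv bflt ntix mpv wzo hfx jqm gqjm hpmpx
Hunk 2: at line 5 remove [wzo] add [mds,qfzxj] -> 11 lines: vmqq bvv bflt ntix mpv mds qfzxj hfx jqm gqjm hpmpx
Hunk 3: at line 1 remove [bvv,bflt] add [dwwy,efcvc] -> 11 lines: vmqq dwwy efcvc ntix mpv mds qfzxj hfx jqm gqjm hpmpx
Hunk 4: at line 2 remove [efcvc,ntix,mpv] add [xeugi,gyhtl,ewuvo] -> 11 lines: vmqq dwwy xeugi gyhtl ewuvo mds qfzxj hfx jqm gqjm hpmpx
Hunk 5: at line 5 remove [qfzxj,hfx] add [jykse,logbq,covx] -> 12 lines: vmqq dwwy xeugi gyhtl ewuvo mds jykse logbq covx jqm gqjm hpmpx
Final line count: 12

Answer: 12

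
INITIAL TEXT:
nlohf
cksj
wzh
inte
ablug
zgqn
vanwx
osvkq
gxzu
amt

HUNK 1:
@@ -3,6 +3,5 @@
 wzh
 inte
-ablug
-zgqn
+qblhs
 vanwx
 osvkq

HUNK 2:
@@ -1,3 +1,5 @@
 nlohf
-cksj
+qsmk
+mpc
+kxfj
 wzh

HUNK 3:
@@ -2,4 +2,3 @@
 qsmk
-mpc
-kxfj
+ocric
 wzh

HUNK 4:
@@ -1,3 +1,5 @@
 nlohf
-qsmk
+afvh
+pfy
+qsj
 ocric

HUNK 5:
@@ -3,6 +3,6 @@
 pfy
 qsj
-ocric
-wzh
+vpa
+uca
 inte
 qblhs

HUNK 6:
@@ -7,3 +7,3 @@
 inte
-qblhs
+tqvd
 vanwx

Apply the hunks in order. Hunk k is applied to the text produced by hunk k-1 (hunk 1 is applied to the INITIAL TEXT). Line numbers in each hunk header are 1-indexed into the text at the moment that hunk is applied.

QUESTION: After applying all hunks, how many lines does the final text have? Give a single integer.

Answer: 12

Derivation:
Hunk 1: at line 3 remove [ablug,zgqn] add [qblhs] -> 9 lines: nlohf cksj wzh inte qblhs vanwx osvkq gxzu amt
Hunk 2: at line 1 remove [cksj] add [qsmk,mpc,kxfj] -> 11 lines: nlohf qsmk mpc kxfj wzh inte qblhs vanwx osvkq gxzu amt
Hunk 3: at line 2 remove [mpc,kxfj] add [ocric] -> 10 lines: nlohf qsmk ocric wzh inte qblhs vanwx osvkq gxzu amt
Hunk 4: at line 1 remove [qsmk] add [afvh,pfy,qsj] -> 12 lines: nlohf afvh pfy qsj ocric wzh inte qblhs vanwx osvkq gxzu amt
Hunk 5: at line 3 remove [ocric,wzh] add [vpa,uca] -> 12 lines: nlohf afvh pfy qsj vpa uca inte qblhs vanwx osvkq gxzu amt
Hunk 6: at line 7 remove [qblhs] add [tqvd] -> 12 lines: nlohf afvh pfy qsj vpa uca inte tqvd vanwx osvkq gxzu amt
Final line count: 12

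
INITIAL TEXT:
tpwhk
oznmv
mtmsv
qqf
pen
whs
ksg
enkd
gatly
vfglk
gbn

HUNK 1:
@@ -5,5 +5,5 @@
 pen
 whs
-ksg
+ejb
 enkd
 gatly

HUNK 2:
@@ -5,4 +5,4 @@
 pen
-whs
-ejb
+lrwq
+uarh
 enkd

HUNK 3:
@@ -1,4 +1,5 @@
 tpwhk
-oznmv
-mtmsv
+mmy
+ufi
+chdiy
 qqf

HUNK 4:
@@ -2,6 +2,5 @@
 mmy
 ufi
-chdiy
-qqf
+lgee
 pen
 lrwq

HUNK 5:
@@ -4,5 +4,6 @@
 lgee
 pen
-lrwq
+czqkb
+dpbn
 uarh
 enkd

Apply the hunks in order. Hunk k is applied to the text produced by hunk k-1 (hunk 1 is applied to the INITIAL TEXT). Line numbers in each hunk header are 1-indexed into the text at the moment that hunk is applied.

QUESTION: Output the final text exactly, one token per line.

Hunk 1: at line 5 remove [ksg] add [ejb] -> 11 lines: tpwhk oznmv mtmsv qqf pen whs ejb enkd gatly vfglk gbn
Hunk 2: at line 5 remove [whs,ejb] add [lrwq,uarh] -> 11 lines: tpwhk oznmv mtmsv qqf pen lrwq uarh enkd gatly vfglk gbn
Hunk 3: at line 1 remove [oznmv,mtmsv] add [mmy,ufi,chdiy] -> 12 lines: tpwhk mmy ufi chdiy qqf pen lrwq uarh enkd gatly vfglk gbn
Hunk 4: at line 2 remove [chdiy,qqf] add [lgee] -> 11 lines: tpwhk mmy ufi lgee pen lrwq uarh enkd gatly vfglk gbn
Hunk 5: at line 4 remove [lrwq] add [czqkb,dpbn] -> 12 lines: tpwhk mmy ufi lgee pen czqkb dpbn uarh enkd gatly vfglk gbn

Answer: tpwhk
mmy
ufi
lgee
pen
czqkb
dpbn
uarh
enkd
gatly
vfglk
gbn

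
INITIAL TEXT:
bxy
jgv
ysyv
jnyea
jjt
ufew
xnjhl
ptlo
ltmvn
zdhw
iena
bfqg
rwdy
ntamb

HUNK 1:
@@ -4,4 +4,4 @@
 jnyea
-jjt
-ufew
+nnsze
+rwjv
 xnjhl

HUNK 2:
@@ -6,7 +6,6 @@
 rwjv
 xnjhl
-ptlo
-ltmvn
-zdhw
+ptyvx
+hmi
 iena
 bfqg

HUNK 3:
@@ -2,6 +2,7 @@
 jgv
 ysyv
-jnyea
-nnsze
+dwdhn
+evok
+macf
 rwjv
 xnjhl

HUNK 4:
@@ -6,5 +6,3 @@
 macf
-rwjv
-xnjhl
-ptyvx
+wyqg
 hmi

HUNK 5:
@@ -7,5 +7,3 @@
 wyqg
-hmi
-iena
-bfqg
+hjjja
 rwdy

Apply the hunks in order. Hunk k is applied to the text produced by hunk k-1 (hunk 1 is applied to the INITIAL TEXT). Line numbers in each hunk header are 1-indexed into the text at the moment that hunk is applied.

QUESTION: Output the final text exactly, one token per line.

Answer: bxy
jgv
ysyv
dwdhn
evok
macf
wyqg
hjjja
rwdy
ntamb

Derivation:
Hunk 1: at line 4 remove [jjt,ufew] add [nnsze,rwjv] -> 14 lines: bxy jgv ysyv jnyea nnsze rwjv xnjhl ptlo ltmvn zdhw iena bfqg rwdy ntamb
Hunk 2: at line 6 remove [ptlo,ltmvn,zdhw] add [ptyvx,hmi] -> 13 lines: bxy jgv ysyv jnyea nnsze rwjv xnjhl ptyvx hmi iena bfqg rwdy ntamb
Hunk 3: at line 2 remove [jnyea,nnsze] add [dwdhn,evok,macf] -> 14 lines: bxy jgv ysyv dwdhn evok macf rwjv xnjhl ptyvx hmi iena bfqg rwdy ntamb
Hunk 4: at line 6 remove [rwjv,xnjhl,ptyvx] add [wyqg] -> 12 lines: bxy jgv ysyv dwdhn evok macf wyqg hmi iena bfqg rwdy ntamb
Hunk 5: at line 7 remove [hmi,iena,bfqg] add [hjjja] -> 10 lines: bxy jgv ysyv dwdhn evok macf wyqg hjjja rwdy ntamb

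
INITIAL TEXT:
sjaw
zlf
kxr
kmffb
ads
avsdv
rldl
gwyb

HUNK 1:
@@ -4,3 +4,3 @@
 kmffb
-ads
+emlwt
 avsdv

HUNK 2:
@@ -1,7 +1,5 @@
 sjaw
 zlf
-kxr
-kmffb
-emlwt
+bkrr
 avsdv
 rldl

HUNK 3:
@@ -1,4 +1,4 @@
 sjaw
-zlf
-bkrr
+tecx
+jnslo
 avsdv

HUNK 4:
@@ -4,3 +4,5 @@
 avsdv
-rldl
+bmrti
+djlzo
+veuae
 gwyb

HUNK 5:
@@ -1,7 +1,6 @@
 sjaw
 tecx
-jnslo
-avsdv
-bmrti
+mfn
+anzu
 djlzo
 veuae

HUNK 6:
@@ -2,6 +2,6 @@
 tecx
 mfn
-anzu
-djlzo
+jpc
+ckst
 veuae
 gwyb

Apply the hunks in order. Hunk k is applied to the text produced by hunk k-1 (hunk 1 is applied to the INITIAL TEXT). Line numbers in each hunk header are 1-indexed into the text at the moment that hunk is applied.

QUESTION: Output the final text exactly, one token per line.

Hunk 1: at line 4 remove [ads] add [emlwt] -> 8 lines: sjaw zlf kxr kmffb emlwt avsdv rldl gwyb
Hunk 2: at line 1 remove [kxr,kmffb,emlwt] add [bkrr] -> 6 lines: sjaw zlf bkrr avsdv rldl gwyb
Hunk 3: at line 1 remove [zlf,bkrr] add [tecx,jnslo] -> 6 lines: sjaw tecx jnslo avsdv rldl gwyb
Hunk 4: at line 4 remove [rldl] add [bmrti,djlzo,veuae] -> 8 lines: sjaw tecx jnslo avsdv bmrti djlzo veuae gwyb
Hunk 5: at line 1 remove [jnslo,avsdv,bmrti] add [mfn,anzu] -> 7 lines: sjaw tecx mfn anzu djlzo veuae gwyb
Hunk 6: at line 2 remove [anzu,djlzo] add [jpc,ckst] -> 7 lines: sjaw tecx mfn jpc ckst veuae gwyb

Answer: sjaw
tecx
mfn
jpc
ckst
veuae
gwyb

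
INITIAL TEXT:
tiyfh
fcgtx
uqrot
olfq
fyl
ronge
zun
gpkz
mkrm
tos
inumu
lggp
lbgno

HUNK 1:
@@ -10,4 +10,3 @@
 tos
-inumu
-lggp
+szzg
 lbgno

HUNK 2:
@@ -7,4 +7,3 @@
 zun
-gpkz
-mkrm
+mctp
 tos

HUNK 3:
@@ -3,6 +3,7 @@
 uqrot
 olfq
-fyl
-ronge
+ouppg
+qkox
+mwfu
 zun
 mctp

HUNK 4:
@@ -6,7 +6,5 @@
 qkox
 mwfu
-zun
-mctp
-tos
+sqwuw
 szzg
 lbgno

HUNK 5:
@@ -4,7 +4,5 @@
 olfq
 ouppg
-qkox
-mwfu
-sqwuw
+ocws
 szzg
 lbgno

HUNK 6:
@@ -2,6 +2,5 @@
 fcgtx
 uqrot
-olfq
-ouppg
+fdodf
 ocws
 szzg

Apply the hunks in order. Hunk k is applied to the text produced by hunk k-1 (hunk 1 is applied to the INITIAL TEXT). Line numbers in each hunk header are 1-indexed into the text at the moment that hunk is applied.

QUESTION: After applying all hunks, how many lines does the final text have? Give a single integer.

Answer: 7

Derivation:
Hunk 1: at line 10 remove [inumu,lggp] add [szzg] -> 12 lines: tiyfh fcgtx uqrot olfq fyl ronge zun gpkz mkrm tos szzg lbgno
Hunk 2: at line 7 remove [gpkz,mkrm] add [mctp] -> 11 lines: tiyfh fcgtx uqrot olfq fyl ronge zun mctp tos szzg lbgno
Hunk 3: at line 3 remove [fyl,ronge] add [ouppg,qkox,mwfu] -> 12 lines: tiyfh fcgtx uqrot olfq ouppg qkox mwfu zun mctp tos szzg lbgno
Hunk 4: at line 6 remove [zun,mctp,tos] add [sqwuw] -> 10 lines: tiyfh fcgtx uqrot olfq ouppg qkox mwfu sqwuw szzg lbgno
Hunk 5: at line 4 remove [qkox,mwfu,sqwuw] add [ocws] -> 8 lines: tiyfh fcgtx uqrot olfq ouppg ocws szzg lbgno
Hunk 6: at line 2 remove [olfq,ouppg] add [fdodf] -> 7 lines: tiyfh fcgtx uqrot fdodf ocws szzg lbgno
Final line count: 7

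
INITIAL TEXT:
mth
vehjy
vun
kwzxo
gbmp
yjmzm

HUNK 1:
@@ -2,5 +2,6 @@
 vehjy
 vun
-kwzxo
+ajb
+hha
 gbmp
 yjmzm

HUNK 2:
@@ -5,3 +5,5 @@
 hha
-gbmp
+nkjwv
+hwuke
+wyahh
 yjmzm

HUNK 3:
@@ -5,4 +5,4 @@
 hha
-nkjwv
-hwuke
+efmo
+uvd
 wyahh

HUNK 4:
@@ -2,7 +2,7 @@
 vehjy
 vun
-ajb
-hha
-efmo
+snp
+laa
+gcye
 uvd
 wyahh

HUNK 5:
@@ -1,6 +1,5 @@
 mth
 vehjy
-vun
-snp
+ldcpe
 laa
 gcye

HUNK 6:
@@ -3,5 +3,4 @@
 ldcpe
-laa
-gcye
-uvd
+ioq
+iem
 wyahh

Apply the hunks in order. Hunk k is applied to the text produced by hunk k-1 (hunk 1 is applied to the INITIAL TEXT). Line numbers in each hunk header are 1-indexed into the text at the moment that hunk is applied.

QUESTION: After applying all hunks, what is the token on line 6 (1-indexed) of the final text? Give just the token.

Hunk 1: at line 2 remove [kwzxo] add [ajb,hha] -> 7 lines: mth vehjy vun ajb hha gbmp yjmzm
Hunk 2: at line 5 remove [gbmp] add [nkjwv,hwuke,wyahh] -> 9 lines: mth vehjy vun ajb hha nkjwv hwuke wyahh yjmzm
Hunk 3: at line 5 remove [nkjwv,hwuke] add [efmo,uvd] -> 9 lines: mth vehjy vun ajb hha efmo uvd wyahh yjmzm
Hunk 4: at line 2 remove [ajb,hha,efmo] add [snp,laa,gcye] -> 9 lines: mth vehjy vun snp laa gcye uvd wyahh yjmzm
Hunk 5: at line 1 remove [vun,snp] add [ldcpe] -> 8 lines: mth vehjy ldcpe laa gcye uvd wyahh yjmzm
Hunk 6: at line 3 remove [laa,gcye,uvd] add [ioq,iem] -> 7 lines: mth vehjy ldcpe ioq iem wyahh yjmzm
Final line 6: wyahh

Answer: wyahh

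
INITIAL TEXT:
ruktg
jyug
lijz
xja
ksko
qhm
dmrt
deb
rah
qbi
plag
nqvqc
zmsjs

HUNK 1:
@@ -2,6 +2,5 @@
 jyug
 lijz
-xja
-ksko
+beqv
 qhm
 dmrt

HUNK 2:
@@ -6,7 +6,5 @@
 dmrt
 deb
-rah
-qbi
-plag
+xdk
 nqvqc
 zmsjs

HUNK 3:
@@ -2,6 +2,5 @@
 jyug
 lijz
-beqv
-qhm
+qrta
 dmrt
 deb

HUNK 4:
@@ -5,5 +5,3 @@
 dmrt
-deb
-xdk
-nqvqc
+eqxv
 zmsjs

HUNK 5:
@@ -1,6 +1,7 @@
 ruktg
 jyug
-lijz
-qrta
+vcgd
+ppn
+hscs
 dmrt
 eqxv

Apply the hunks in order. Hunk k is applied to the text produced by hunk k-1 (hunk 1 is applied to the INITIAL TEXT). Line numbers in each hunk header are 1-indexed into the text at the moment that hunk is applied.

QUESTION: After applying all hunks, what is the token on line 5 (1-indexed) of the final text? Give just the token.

Answer: hscs

Derivation:
Hunk 1: at line 2 remove [xja,ksko] add [beqv] -> 12 lines: ruktg jyug lijz beqv qhm dmrt deb rah qbi plag nqvqc zmsjs
Hunk 2: at line 6 remove [rah,qbi,plag] add [xdk] -> 10 lines: ruktg jyug lijz beqv qhm dmrt deb xdk nqvqc zmsjs
Hunk 3: at line 2 remove [beqv,qhm] add [qrta] -> 9 lines: ruktg jyug lijz qrta dmrt deb xdk nqvqc zmsjs
Hunk 4: at line 5 remove [deb,xdk,nqvqc] add [eqxv] -> 7 lines: ruktg jyug lijz qrta dmrt eqxv zmsjs
Hunk 5: at line 1 remove [lijz,qrta] add [vcgd,ppn,hscs] -> 8 lines: ruktg jyug vcgd ppn hscs dmrt eqxv zmsjs
Final line 5: hscs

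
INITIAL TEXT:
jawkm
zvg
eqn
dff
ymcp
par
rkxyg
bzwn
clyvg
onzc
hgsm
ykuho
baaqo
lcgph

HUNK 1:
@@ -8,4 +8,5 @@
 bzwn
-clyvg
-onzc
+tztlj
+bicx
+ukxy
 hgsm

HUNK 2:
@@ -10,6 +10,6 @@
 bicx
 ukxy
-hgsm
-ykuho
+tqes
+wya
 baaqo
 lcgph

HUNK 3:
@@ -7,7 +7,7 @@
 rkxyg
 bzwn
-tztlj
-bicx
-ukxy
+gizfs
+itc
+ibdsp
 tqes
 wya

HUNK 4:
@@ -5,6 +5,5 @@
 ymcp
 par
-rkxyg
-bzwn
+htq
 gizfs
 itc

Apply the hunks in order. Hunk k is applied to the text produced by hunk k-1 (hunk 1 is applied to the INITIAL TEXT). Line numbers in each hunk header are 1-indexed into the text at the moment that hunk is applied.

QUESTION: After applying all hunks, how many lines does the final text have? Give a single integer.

Hunk 1: at line 8 remove [clyvg,onzc] add [tztlj,bicx,ukxy] -> 15 lines: jawkm zvg eqn dff ymcp par rkxyg bzwn tztlj bicx ukxy hgsm ykuho baaqo lcgph
Hunk 2: at line 10 remove [hgsm,ykuho] add [tqes,wya] -> 15 lines: jawkm zvg eqn dff ymcp par rkxyg bzwn tztlj bicx ukxy tqes wya baaqo lcgph
Hunk 3: at line 7 remove [tztlj,bicx,ukxy] add [gizfs,itc,ibdsp] -> 15 lines: jawkm zvg eqn dff ymcp par rkxyg bzwn gizfs itc ibdsp tqes wya baaqo lcgph
Hunk 4: at line 5 remove [rkxyg,bzwn] add [htq] -> 14 lines: jawkm zvg eqn dff ymcp par htq gizfs itc ibdsp tqes wya baaqo lcgph
Final line count: 14

Answer: 14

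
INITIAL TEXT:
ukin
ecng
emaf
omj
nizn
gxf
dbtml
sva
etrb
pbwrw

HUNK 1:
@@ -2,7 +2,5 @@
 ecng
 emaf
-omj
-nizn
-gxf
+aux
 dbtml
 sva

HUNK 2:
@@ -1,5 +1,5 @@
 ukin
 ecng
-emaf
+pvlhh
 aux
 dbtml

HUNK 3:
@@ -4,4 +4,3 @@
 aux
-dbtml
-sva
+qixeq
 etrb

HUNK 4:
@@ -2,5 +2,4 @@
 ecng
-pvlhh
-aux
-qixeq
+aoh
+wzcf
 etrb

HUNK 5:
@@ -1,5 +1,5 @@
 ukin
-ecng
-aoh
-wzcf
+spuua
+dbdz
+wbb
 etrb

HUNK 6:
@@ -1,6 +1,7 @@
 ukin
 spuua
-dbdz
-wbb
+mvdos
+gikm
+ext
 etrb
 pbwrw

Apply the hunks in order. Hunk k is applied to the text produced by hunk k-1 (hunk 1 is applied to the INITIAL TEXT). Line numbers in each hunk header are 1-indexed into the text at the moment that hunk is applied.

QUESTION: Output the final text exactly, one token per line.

Answer: ukin
spuua
mvdos
gikm
ext
etrb
pbwrw

Derivation:
Hunk 1: at line 2 remove [omj,nizn,gxf] add [aux] -> 8 lines: ukin ecng emaf aux dbtml sva etrb pbwrw
Hunk 2: at line 1 remove [emaf] add [pvlhh] -> 8 lines: ukin ecng pvlhh aux dbtml sva etrb pbwrw
Hunk 3: at line 4 remove [dbtml,sva] add [qixeq] -> 7 lines: ukin ecng pvlhh aux qixeq etrb pbwrw
Hunk 4: at line 2 remove [pvlhh,aux,qixeq] add [aoh,wzcf] -> 6 lines: ukin ecng aoh wzcf etrb pbwrw
Hunk 5: at line 1 remove [ecng,aoh,wzcf] add [spuua,dbdz,wbb] -> 6 lines: ukin spuua dbdz wbb etrb pbwrw
Hunk 6: at line 1 remove [dbdz,wbb] add [mvdos,gikm,ext] -> 7 lines: ukin spuua mvdos gikm ext etrb pbwrw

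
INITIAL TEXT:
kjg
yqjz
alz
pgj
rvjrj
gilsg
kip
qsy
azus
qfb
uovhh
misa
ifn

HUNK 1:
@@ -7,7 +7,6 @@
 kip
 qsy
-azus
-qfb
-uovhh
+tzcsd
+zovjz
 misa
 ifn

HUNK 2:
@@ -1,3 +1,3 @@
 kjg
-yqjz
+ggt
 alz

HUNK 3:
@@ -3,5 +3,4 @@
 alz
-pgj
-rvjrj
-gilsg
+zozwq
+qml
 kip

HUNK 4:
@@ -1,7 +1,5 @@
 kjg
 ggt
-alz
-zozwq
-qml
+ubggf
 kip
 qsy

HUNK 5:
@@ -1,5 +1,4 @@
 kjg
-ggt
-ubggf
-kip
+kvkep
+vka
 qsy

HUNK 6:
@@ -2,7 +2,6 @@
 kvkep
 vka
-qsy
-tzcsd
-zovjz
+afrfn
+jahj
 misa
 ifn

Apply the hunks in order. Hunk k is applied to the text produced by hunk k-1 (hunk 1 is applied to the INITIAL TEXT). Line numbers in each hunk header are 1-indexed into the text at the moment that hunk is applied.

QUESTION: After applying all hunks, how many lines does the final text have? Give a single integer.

Answer: 7

Derivation:
Hunk 1: at line 7 remove [azus,qfb,uovhh] add [tzcsd,zovjz] -> 12 lines: kjg yqjz alz pgj rvjrj gilsg kip qsy tzcsd zovjz misa ifn
Hunk 2: at line 1 remove [yqjz] add [ggt] -> 12 lines: kjg ggt alz pgj rvjrj gilsg kip qsy tzcsd zovjz misa ifn
Hunk 3: at line 3 remove [pgj,rvjrj,gilsg] add [zozwq,qml] -> 11 lines: kjg ggt alz zozwq qml kip qsy tzcsd zovjz misa ifn
Hunk 4: at line 1 remove [alz,zozwq,qml] add [ubggf] -> 9 lines: kjg ggt ubggf kip qsy tzcsd zovjz misa ifn
Hunk 5: at line 1 remove [ggt,ubggf,kip] add [kvkep,vka] -> 8 lines: kjg kvkep vka qsy tzcsd zovjz misa ifn
Hunk 6: at line 2 remove [qsy,tzcsd,zovjz] add [afrfn,jahj] -> 7 lines: kjg kvkep vka afrfn jahj misa ifn
Final line count: 7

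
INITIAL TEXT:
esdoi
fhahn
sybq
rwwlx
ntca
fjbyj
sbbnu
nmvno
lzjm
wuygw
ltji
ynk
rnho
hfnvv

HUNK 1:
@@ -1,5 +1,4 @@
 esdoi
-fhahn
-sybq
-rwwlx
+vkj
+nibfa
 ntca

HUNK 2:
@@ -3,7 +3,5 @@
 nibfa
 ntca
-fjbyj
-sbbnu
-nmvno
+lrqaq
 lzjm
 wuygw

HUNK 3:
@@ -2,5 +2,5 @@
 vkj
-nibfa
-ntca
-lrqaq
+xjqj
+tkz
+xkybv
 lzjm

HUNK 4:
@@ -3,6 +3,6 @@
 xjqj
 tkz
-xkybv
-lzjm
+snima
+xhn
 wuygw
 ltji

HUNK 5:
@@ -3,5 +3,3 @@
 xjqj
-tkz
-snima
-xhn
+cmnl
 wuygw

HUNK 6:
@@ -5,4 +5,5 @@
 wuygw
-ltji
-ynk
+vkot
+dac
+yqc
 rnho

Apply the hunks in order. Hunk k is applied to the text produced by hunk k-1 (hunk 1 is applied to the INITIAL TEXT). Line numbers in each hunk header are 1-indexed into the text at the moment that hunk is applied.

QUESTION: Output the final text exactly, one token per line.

Hunk 1: at line 1 remove [fhahn,sybq,rwwlx] add [vkj,nibfa] -> 13 lines: esdoi vkj nibfa ntca fjbyj sbbnu nmvno lzjm wuygw ltji ynk rnho hfnvv
Hunk 2: at line 3 remove [fjbyj,sbbnu,nmvno] add [lrqaq] -> 11 lines: esdoi vkj nibfa ntca lrqaq lzjm wuygw ltji ynk rnho hfnvv
Hunk 3: at line 2 remove [nibfa,ntca,lrqaq] add [xjqj,tkz,xkybv] -> 11 lines: esdoi vkj xjqj tkz xkybv lzjm wuygw ltji ynk rnho hfnvv
Hunk 4: at line 3 remove [xkybv,lzjm] add [snima,xhn] -> 11 lines: esdoi vkj xjqj tkz snima xhn wuygw ltji ynk rnho hfnvv
Hunk 5: at line 3 remove [tkz,snima,xhn] add [cmnl] -> 9 lines: esdoi vkj xjqj cmnl wuygw ltji ynk rnho hfnvv
Hunk 6: at line 5 remove [ltji,ynk] add [vkot,dac,yqc] -> 10 lines: esdoi vkj xjqj cmnl wuygw vkot dac yqc rnho hfnvv

Answer: esdoi
vkj
xjqj
cmnl
wuygw
vkot
dac
yqc
rnho
hfnvv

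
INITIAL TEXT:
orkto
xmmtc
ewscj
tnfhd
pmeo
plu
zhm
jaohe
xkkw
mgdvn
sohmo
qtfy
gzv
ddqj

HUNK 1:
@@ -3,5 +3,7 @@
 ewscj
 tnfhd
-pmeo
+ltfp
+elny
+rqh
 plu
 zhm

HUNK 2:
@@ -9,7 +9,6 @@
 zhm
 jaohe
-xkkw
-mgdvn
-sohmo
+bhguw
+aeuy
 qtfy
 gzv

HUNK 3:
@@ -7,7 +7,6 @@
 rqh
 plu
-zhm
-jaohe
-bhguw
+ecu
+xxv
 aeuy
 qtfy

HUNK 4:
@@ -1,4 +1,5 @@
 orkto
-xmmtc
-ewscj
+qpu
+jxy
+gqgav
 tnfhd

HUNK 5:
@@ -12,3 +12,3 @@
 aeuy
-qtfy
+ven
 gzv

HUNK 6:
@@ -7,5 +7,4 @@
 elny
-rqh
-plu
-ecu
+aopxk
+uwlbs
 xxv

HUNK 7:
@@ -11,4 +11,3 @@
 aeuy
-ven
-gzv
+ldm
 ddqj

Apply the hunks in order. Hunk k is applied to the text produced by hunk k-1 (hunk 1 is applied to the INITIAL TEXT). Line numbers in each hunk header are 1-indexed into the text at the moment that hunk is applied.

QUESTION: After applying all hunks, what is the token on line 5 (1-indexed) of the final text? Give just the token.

Answer: tnfhd

Derivation:
Hunk 1: at line 3 remove [pmeo] add [ltfp,elny,rqh] -> 16 lines: orkto xmmtc ewscj tnfhd ltfp elny rqh plu zhm jaohe xkkw mgdvn sohmo qtfy gzv ddqj
Hunk 2: at line 9 remove [xkkw,mgdvn,sohmo] add [bhguw,aeuy] -> 15 lines: orkto xmmtc ewscj tnfhd ltfp elny rqh plu zhm jaohe bhguw aeuy qtfy gzv ddqj
Hunk 3: at line 7 remove [zhm,jaohe,bhguw] add [ecu,xxv] -> 14 lines: orkto xmmtc ewscj tnfhd ltfp elny rqh plu ecu xxv aeuy qtfy gzv ddqj
Hunk 4: at line 1 remove [xmmtc,ewscj] add [qpu,jxy,gqgav] -> 15 lines: orkto qpu jxy gqgav tnfhd ltfp elny rqh plu ecu xxv aeuy qtfy gzv ddqj
Hunk 5: at line 12 remove [qtfy] add [ven] -> 15 lines: orkto qpu jxy gqgav tnfhd ltfp elny rqh plu ecu xxv aeuy ven gzv ddqj
Hunk 6: at line 7 remove [rqh,plu,ecu] add [aopxk,uwlbs] -> 14 lines: orkto qpu jxy gqgav tnfhd ltfp elny aopxk uwlbs xxv aeuy ven gzv ddqj
Hunk 7: at line 11 remove [ven,gzv] add [ldm] -> 13 lines: orkto qpu jxy gqgav tnfhd ltfp elny aopxk uwlbs xxv aeuy ldm ddqj
Final line 5: tnfhd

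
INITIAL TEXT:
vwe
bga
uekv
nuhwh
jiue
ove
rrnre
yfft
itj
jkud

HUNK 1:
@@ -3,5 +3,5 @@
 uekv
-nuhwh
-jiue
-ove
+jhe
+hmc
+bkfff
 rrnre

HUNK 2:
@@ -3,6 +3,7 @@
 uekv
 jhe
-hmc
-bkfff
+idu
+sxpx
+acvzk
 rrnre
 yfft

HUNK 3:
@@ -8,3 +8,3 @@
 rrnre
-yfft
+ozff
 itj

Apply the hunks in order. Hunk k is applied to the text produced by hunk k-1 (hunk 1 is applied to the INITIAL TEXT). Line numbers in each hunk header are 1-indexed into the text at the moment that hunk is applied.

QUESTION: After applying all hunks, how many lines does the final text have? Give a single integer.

Answer: 11

Derivation:
Hunk 1: at line 3 remove [nuhwh,jiue,ove] add [jhe,hmc,bkfff] -> 10 lines: vwe bga uekv jhe hmc bkfff rrnre yfft itj jkud
Hunk 2: at line 3 remove [hmc,bkfff] add [idu,sxpx,acvzk] -> 11 lines: vwe bga uekv jhe idu sxpx acvzk rrnre yfft itj jkud
Hunk 3: at line 8 remove [yfft] add [ozff] -> 11 lines: vwe bga uekv jhe idu sxpx acvzk rrnre ozff itj jkud
Final line count: 11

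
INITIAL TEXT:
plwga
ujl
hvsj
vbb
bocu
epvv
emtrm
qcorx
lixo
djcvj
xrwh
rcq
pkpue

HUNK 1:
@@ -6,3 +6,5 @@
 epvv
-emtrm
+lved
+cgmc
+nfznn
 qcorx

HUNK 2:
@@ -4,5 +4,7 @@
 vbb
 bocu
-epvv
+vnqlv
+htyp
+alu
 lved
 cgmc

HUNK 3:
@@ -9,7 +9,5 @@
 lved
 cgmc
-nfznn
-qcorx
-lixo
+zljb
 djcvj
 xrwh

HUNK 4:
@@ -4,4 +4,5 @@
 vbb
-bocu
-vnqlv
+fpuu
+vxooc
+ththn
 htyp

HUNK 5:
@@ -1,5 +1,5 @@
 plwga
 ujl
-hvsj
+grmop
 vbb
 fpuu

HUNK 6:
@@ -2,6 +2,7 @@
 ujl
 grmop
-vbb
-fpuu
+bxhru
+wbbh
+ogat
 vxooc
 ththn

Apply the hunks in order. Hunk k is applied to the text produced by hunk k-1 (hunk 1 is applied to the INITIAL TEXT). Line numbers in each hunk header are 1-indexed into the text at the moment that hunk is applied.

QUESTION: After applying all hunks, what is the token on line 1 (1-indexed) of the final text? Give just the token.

Answer: plwga

Derivation:
Hunk 1: at line 6 remove [emtrm] add [lved,cgmc,nfznn] -> 15 lines: plwga ujl hvsj vbb bocu epvv lved cgmc nfznn qcorx lixo djcvj xrwh rcq pkpue
Hunk 2: at line 4 remove [epvv] add [vnqlv,htyp,alu] -> 17 lines: plwga ujl hvsj vbb bocu vnqlv htyp alu lved cgmc nfznn qcorx lixo djcvj xrwh rcq pkpue
Hunk 3: at line 9 remove [nfznn,qcorx,lixo] add [zljb] -> 15 lines: plwga ujl hvsj vbb bocu vnqlv htyp alu lved cgmc zljb djcvj xrwh rcq pkpue
Hunk 4: at line 4 remove [bocu,vnqlv] add [fpuu,vxooc,ththn] -> 16 lines: plwga ujl hvsj vbb fpuu vxooc ththn htyp alu lved cgmc zljb djcvj xrwh rcq pkpue
Hunk 5: at line 1 remove [hvsj] add [grmop] -> 16 lines: plwga ujl grmop vbb fpuu vxooc ththn htyp alu lved cgmc zljb djcvj xrwh rcq pkpue
Hunk 6: at line 2 remove [vbb,fpuu] add [bxhru,wbbh,ogat] -> 17 lines: plwga ujl grmop bxhru wbbh ogat vxooc ththn htyp alu lved cgmc zljb djcvj xrwh rcq pkpue
Final line 1: plwga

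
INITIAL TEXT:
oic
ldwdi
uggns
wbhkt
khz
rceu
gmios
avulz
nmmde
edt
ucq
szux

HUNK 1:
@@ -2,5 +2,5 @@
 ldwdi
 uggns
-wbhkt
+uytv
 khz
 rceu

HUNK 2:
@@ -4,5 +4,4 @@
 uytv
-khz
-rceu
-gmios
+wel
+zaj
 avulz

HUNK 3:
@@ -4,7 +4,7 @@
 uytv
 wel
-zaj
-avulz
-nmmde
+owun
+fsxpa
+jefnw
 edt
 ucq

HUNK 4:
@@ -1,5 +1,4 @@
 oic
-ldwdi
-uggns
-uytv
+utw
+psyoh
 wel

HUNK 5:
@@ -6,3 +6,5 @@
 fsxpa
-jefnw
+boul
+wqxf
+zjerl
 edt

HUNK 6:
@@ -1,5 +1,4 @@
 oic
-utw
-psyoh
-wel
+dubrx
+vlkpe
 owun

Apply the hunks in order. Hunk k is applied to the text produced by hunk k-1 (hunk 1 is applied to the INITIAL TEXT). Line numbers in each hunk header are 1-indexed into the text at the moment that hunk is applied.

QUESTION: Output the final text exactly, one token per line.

Answer: oic
dubrx
vlkpe
owun
fsxpa
boul
wqxf
zjerl
edt
ucq
szux

Derivation:
Hunk 1: at line 2 remove [wbhkt] add [uytv] -> 12 lines: oic ldwdi uggns uytv khz rceu gmios avulz nmmde edt ucq szux
Hunk 2: at line 4 remove [khz,rceu,gmios] add [wel,zaj] -> 11 lines: oic ldwdi uggns uytv wel zaj avulz nmmde edt ucq szux
Hunk 3: at line 4 remove [zaj,avulz,nmmde] add [owun,fsxpa,jefnw] -> 11 lines: oic ldwdi uggns uytv wel owun fsxpa jefnw edt ucq szux
Hunk 4: at line 1 remove [ldwdi,uggns,uytv] add [utw,psyoh] -> 10 lines: oic utw psyoh wel owun fsxpa jefnw edt ucq szux
Hunk 5: at line 6 remove [jefnw] add [boul,wqxf,zjerl] -> 12 lines: oic utw psyoh wel owun fsxpa boul wqxf zjerl edt ucq szux
Hunk 6: at line 1 remove [utw,psyoh,wel] add [dubrx,vlkpe] -> 11 lines: oic dubrx vlkpe owun fsxpa boul wqxf zjerl edt ucq szux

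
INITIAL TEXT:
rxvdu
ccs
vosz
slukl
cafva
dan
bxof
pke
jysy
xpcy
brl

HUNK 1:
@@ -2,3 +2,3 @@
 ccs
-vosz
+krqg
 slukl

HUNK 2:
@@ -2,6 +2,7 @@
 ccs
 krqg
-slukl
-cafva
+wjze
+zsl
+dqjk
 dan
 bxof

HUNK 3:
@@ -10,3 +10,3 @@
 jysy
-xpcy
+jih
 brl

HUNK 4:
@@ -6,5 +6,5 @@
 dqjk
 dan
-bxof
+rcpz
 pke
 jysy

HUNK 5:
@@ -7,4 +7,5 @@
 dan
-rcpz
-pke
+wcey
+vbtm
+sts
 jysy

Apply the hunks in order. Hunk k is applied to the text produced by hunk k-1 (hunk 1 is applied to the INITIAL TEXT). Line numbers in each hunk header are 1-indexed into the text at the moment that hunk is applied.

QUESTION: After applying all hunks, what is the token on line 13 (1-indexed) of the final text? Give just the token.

Answer: brl

Derivation:
Hunk 1: at line 2 remove [vosz] add [krqg] -> 11 lines: rxvdu ccs krqg slukl cafva dan bxof pke jysy xpcy brl
Hunk 2: at line 2 remove [slukl,cafva] add [wjze,zsl,dqjk] -> 12 lines: rxvdu ccs krqg wjze zsl dqjk dan bxof pke jysy xpcy brl
Hunk 3: at line 10 remove [xpcy] add [jih] -> 12 lines: rxvdu ccs krqg wjze zsl dqjk dan bxof pke jysy jih brl
Hunk 4: at line 6 remove [bxof] add [rcpz] -> 12 lines: rxvdu ccs krqg wjze zsl dqjk dan rcpz pke jysy jih brl
Hunk 5: at line 7 remove [rcpz,pke] add [wcey,vbtm,sts] -> 13 lines: rxvdu ccs krqg wjze zsl dqjk dan wcey vbtm sts jysy jih brl
Final line 13: brl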